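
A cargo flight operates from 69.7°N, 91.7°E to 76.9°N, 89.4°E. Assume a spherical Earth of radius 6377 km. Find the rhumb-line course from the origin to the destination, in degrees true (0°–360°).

Meridional parts: M(φ₁)=+1.7202, M(φ₂)=+2.1644 → ΔM = +0.4442;  Δλ = -0.0401 rad
tan C = Δλ / ΔM = -0.0904 → C = 354.84°

354.8°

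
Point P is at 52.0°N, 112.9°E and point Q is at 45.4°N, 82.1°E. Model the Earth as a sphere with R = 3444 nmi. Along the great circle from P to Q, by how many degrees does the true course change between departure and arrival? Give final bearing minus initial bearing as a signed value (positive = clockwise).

Initial bearing θ₁ = atan2(sin Δλ cos φ₂, cos φ₁ sin φ₂ − sin φ₁ cos φ₂ cos Δλ) = 264.14°
Final bearing θ₂ = (initial bearing from the destination back to the start) + 180° = 240.72°
Δθ = θ₂ − θ₁ = -23.4°

-23.4°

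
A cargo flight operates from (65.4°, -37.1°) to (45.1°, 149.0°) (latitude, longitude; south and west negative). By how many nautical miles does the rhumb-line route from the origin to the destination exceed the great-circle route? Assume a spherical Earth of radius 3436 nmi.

Great circle: cos σ = sin φ₁ sin φ₂ + cos φ₁ cos φ₂ cos Δλ,  σ = 1.2112 rad → d_gc = 4161.8 nmi
Rhumb line: Δψ = -0.6393, q = Δφ/Δψ = 0.5542, d_rh = R√(Δφ²+q²Δλ²) = 5906.8 nmi
Excess = 5906.8 − 4161.8 = 1745.0 ≈ 1745 nmi

1745 nmi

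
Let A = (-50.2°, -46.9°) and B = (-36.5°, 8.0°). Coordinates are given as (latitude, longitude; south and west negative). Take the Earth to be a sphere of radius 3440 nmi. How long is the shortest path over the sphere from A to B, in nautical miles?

2471 nmi

cos σ = sin φ₁ sin φ₂ + cos φ₁ cos φ₂ cos Δλ
      = sin(-50.20°)sin(-36.50°) + cos(-50.20°)cos(-36.50°)cos(54.90°) = 0.7529
σ = 41.161° → d = Rσ = 3440·0.71839 = 2471 nmi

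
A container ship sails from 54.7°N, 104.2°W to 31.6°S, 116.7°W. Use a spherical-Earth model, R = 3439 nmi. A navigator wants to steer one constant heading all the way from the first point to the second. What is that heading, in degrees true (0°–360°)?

Meridional parts: M(φ₁)=+1.1451, M(φ₂)=-0.5818 → ΔM = -1.7270;  Δλ = -0.2182 rad
tan C = Δλ / ΔM = +0.1263 → C = 187.20°

187.2°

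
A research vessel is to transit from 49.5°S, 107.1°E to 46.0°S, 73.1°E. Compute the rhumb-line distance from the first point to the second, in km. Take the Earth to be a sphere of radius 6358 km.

2565 km

Rhumb course C = atan2(Δλ, Δψ) with Δψ = ln[tan(π/4+φ₂/2)/tan(π/4+φ₁/2)] = +0.0909, Δλ = -0.5934 → C = 278.71°
d = R·|Δφ| / |cos C| = 6358·0.06109 / 0.15142 = 2565 km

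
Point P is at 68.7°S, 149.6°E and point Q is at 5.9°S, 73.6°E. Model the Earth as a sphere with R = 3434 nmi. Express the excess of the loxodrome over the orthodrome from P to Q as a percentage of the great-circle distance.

Great circle: σ = 1.3866 rad → d_gc = Rσ = 4761.5 nmi
Rhumb: Δφ = +1.0961, Δλ = -1.3265, Δψ = +1.5679, q = Δφ/Δψ = 0.6991 → d_rh = R√(Δφ²+q²Δλ²) = 4930.2 nmi
Excess = (4930.2 − 4761.5) / 4761.5 = 168.7 / 4761.5 = 3.54% ≈ 3.5%

3.5%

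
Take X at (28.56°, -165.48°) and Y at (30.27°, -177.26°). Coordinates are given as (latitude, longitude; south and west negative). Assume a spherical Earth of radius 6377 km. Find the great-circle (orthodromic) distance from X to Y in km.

1157 km

cos σ = sin φ₁ sin φ₂ + cos φ₁ cos φ₂ cos Δλ
      = sin(28.56°)sin(30.27°) + cos(28.56°)cos(30.27°)cos(-11.78°) = 0.9836
σ = 10.398° → d = Rσ = 6377·0.18148 = 1157 km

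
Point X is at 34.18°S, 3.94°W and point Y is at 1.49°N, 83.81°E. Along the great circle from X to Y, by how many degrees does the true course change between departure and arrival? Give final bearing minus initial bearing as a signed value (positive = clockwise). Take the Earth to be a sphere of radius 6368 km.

Initial bearing θ₁ = atan2(sin Δλ cos φ₂, cos φ₁ sin φ₂ − sin φ₁ cos φ₂ cos Δλ) = 87.50°
Final bearing θ₂ = (initial bearing from the destination back to the start) + 180° = 55.77°
Δθ = θ₂ − θ₁ = -31.7°

-31.7°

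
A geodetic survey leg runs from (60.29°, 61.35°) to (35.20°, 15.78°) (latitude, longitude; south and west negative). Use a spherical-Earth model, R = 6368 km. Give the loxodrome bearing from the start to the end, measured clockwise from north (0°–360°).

229.9°

Meridional parts: M(φ₁)=+1.3271, M(φ₂)=+0.6571 → ΔM = -0.6700;  Δλ = -0.7953 rad
tan C = Δλ / ΔM = +1.1870 → C = 229.89°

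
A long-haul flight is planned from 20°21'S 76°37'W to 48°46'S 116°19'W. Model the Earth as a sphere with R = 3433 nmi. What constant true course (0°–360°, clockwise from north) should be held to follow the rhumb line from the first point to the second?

Δψ = ln[tan(π/4+φ₂/2)/tan(π/4+φ₁/2)] = -0.6147
Δλ = -0.6929 rad (taken the short way round)
course = atan2(Δλ, Δψ) = 228.42°

228.4°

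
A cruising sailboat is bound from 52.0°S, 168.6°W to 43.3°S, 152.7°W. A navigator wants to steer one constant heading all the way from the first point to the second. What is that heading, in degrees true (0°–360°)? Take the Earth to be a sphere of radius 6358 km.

Meridional parts: M(φ₁)=-1.0662, M(φ₂)=-0.8400 → ΔM = +0.2261;  Δλ = +0.2775 rad
tan C = Δλ / ΔM = +1.2271 → C = 50.82°

50.8°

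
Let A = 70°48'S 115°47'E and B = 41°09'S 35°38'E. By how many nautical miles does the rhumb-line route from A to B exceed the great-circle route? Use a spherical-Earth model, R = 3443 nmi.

Great circle: cos σ = sin φ₁ sin φ₂ + cos φ₁ cos φ₂ cos Δλ,  σ = 0.8449 rad → d_gc = 2909.1 nmi
Rhumb line: Δψ = +0.9877, q = Δφ/Δψ = 0.5239, d_rh = R√(Δφ²+q²Δλ²) = 3089.0 nmi
Excess = 3089.0 − 2909.1 = 179.9 ≈ 180 nmi

180 nmi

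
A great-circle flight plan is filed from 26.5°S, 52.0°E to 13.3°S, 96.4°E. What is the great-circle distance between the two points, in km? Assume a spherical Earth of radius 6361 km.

4834 km

Haversine: a = sin²(Δφ/2)+cos φ₁ cos φ₂ sin²(Δλ/2) = 0.13755;  σ = 2·atan2(√a,√(1−a))
σ = 43.539° → d = Rσ = 6361·0.75990 = 4834 km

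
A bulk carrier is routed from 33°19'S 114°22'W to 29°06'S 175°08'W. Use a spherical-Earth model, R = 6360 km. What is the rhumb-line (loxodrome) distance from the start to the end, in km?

Rhumb course C = atan2(Δλ, Δψ) with Δψ = ln[tan(π/4+φ₂/2)/tan(π/4+φ₁/2)] = +0.0861, Δλ = -1.0606 → C = 274.64°
d = R·|Δφ| / |cos C| = 6360·0.07359 / 0.08090 = 5786 km

5786 km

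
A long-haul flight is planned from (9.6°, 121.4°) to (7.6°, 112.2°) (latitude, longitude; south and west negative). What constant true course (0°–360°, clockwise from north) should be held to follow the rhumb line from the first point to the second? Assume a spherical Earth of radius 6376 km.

257.6°

Δψ = ln[tan(π/4+φ₂/2)/tan(π/4+φ₁/2)] = -0.0353
Δλ = -0.1606 rad (taken the short way round)
course = atan2(Δλ, Δψ) = 257.60°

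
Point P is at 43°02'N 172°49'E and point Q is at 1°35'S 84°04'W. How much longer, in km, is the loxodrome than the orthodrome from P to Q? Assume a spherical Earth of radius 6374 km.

302 km

Great circle: cos σ = sin φ₁ sin φ₂ + cos φ₁ cos φ₂ cos Δλ,  σ = 1.7565 rad → d_gc = 11196.2 km
Rhumb line: Δψ = -0.8613, q = Δφ/Δψ = 0.9041, d_rh = R√(Δφ²+q²Δλ²) = 11498.2 km
Excess = 11498.2 − 11196.2 = 302.0 ≈ 302 km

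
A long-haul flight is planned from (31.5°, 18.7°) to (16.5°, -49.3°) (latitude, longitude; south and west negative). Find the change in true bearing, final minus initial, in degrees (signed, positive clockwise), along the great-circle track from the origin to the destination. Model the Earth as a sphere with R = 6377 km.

Initial bearing θ₁ = atan2(sin Δλ cos φ₂, cos φ₁ sin φ₂ − sin φ₁ cos φ₂ cos Δλ) = 273.51°
Final bearing θ₂ = (initial bearing from the destination back to the start) + 180° = 242.57°
Δθ = θ₂ − θ₁ = -30.9°

-30.9°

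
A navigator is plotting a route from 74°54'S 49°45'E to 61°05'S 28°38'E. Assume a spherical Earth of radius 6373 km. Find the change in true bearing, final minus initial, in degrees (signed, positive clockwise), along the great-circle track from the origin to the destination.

+19.7°

Initial bearing θ₁ = atan2(sin Δλ cos φ₂, cos φ₁ sin φ₂ − sin φ₁ cos φ₂ cos Δλ) = 319.98°
Final bearing θ₂ = (initial bearing from the destination back to the start) + 180° = 339.73°
Δθ = θ₂ − θ₁ = +19.7°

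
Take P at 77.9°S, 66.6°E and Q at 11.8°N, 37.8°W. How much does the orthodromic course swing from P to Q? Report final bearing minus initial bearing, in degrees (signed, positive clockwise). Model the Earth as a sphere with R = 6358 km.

+89.5°

At departure: θ₁ = atan2(sin Δλ cos φ₂, cos φ₁ sin φ₂ − sin φ₁ cos φ₂ cos Δλ) = 258.37°
At arrival: θ₂ = atan2(sin Δλ cos φ₁, −cos φ₂ sin φ₁ + sin φ₂ cos φ₁ cos Δλ) = 347.89°
Δθ = θ₂ − θ₁ = +89.5°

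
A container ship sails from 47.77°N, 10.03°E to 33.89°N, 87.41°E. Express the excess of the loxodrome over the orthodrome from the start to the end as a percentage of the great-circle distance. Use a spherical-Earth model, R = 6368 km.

3.7%

Great circle: σ = 1.0066 rad → d_gc = Rσ = 6409.7 km
Rhumb: Δφ = -0.2423, Δλ = +1.3505, Δψ = -0.3221, q = Δφ/Δψ = 0.7520 → d_rh = R√(Δφ²+q²Δλ²) = 6648.9 km
Excess = (6648.9 − 6409.7) / 6409.7 = 239.2 / 6409.7 = 3.73% ≈ 3.7%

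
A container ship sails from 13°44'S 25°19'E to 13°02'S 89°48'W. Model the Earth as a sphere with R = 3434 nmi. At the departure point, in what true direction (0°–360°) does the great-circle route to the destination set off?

θ = atan2( sin Δλ·cos φ₂ ,  cos φ₁ sin φ₂ − sin φ₁ cos φ₂ cos Δλ )
  = atan2(-0.8821, -0.3172) = 250.22°

250.2°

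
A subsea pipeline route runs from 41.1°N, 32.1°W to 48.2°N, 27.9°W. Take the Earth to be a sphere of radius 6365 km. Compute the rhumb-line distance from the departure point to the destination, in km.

855 km

Δψ = ln[tan(π/4+φ₂/2)/tan(π/4+φ₁/2)] = +0.1745;  Δφ = +0.1239 rad,  Δλ = +0.0733 rad
q = Δφ/Δψ = 0.7101
d = R·√(Δφ² + q²Δλ²) = 6365·0.13441 = 855 km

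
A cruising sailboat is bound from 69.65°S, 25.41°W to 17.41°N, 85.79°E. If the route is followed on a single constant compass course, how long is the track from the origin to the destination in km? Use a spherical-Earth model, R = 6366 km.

Δψ = ln[tan(π/4+φ₂/2)/tan(π/4+φ₁/2)] = +2.0264;  Δφ = +1.5195 rad,  Δλ = +1.9408 rad
q = Δφ/Δψ = 0.7499
d = R·√(Δφ² + q²Δλ²) = 6366·2.10400 = 13394 km

13394 km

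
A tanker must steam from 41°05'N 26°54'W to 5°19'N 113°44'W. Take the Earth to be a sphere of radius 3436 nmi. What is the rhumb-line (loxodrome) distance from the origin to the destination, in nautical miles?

Δψ = ln[tan(π/4+φ₂/2)/tan(π/4+φ₁/2)] = -0.6949;  Δφ = -0.6242 rad,  Δλ = -1.5155 rad
q = Δφ/Δψ = 0.8984
d = R·√(Δφ² + q²Δλ²) = 3436·1.49779 = 5146 nmi

5146 nmi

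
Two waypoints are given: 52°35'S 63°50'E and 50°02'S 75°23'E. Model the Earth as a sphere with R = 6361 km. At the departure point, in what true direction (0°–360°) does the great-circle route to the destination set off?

75.1°

θ = atan2( sin Δλ·cos φ₂ ,  cos φ₁ sin φ₂ − sin φ₁ cos φ₂ cos Δλ )
  = atan2(+0.1286, +0.0342) = 75.13°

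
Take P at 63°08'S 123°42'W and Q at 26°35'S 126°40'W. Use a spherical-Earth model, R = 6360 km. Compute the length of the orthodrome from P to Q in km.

cos σ = sin φ₁ sin φ₂ + cos φ₁ cos φ₂ cos Δλ
      = sin(-63.13°)sin(-26.58°) + cos(-63.13°)cos(-26.58°)cos(-2.97°) = 0.8028
σ = 36.602° → d = Rσ = 6360·0.63883 = 4063 km

4063 km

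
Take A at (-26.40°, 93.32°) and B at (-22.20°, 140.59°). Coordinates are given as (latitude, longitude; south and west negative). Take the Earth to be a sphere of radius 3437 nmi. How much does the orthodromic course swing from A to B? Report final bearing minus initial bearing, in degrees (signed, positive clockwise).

At departure: θ₁ = atan2(sin Δλ cos φ₂, cos φ₁ sin φ₂ − sin φ₁ cos φ₂ cos Δλ) = 94.97°
At arrival: θ₂ = atan2(sin Δλ cos φ₁, −cos φ₂ sin φ₁ + sin φ₂ cos φ₁ cos Δλ) = 74.54°
Δθ = θ₂ − θ₁ = -20.4°

-20.4°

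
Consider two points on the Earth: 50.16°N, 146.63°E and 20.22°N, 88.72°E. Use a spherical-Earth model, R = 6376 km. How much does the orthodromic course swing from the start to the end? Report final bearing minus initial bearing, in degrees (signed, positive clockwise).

Initial bearing θ₁ = atan2(sin Δλ cos φ₂, cos φ₁ sin φ₂ − sin φ₁ cos φ₂ cos Δλ) = 258.53°
Final bearing θ₂ = (initial bearing from the destination back to the start) + 180° = 222.00°
Δθ = θ₂ − θ₁ = -36.5°

-36.5°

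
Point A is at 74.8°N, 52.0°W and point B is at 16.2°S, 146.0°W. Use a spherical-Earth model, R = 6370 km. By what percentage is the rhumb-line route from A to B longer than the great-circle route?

Great circle: σ = 1.8617 rad → d_gc = Rσ = 11858.9 km
Rhumb: Δφ = -1.5882, Δλ = -1.6406, Δψ = -2.3008, q = Δφ/Δψ = 0.6903 → d_rh = R√(Δφ²+q²Δλ²) = 12425.8 km
Excess = (12425.8 − 11858.9) / 11858.9 = 566.9 / 11858.9 = 4.78% ≈ 4.8%

4.8%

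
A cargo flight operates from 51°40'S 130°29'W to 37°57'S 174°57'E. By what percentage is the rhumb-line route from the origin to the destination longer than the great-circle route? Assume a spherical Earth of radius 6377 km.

2.0%

Great circle: σ = 0.6983 rad → d_gc = Rσ = 4453.0 km
Rhumb: Δφ = +0.2394, Δλ = -0.9524, Δψ = +0.3399, q = Δφ/Δψ = 0.7044 → d_rh = R√(Δφ²+q²Δλ²) = 4542.2 km
Excess = (4542.2 − 4453.0) / 4453.0 = 89.2 / 4453.0 = 2.00% ≈ 2.0%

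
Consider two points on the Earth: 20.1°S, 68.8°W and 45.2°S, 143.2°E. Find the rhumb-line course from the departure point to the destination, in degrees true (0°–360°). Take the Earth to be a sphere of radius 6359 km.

258.4°

Meridional parts: M(φ₁)=-0.3582, M(φ₂)=-0.8863 → ΔM = -0.5281;  Δλ = -2.5831 rad
tan C = Δλ / ΔM = +4.8914 → C = 258.45°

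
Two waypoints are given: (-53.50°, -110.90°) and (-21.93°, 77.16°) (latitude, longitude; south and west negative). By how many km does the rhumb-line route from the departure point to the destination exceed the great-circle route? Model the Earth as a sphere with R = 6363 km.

3510 km

Great circle: cos σ = sin φ₁ sin φ₂ + cos φ₁ cos φ₂ cos Δλ,  σ = 1.8195 rad → d_gc = 11577.244 km
Rhumb line: Δψ = +0.7170, q = Δφ/Δψ = 0.7685, d_rh = R√(Δφ²+q²Δλ²) = 15087.737 km
Excess = 15087.737 − 11577.244 = 3510.493 ≈ 3510 km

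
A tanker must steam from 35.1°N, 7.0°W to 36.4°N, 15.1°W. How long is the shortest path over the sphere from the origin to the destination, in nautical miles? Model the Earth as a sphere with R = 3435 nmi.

Haversine: a = sin²(Δφ/2)+cos φ₁ cos φ₂ sin²(Δλ/2) = 0.00341;  σ = 2·atan2(√a,√(1−a))
σ = 6.699° → d = Rσ = 3435·0.11692 = 402 nmi

402 nmi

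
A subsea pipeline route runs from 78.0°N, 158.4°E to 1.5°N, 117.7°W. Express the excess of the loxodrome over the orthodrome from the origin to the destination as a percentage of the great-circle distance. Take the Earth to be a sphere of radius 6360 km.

4.9%

Great circle: σ = 1.5231 rad → d_gc = Rσ = 9686.8 km
Rhumb: Δφ = -1.3352, Δλ = +1.4643, Δψ = -2.2266, q = Δφ/Δψ = 0.5996 → d_rh = R√(Δφ²+q²Δλ²) = 10163.5 km
Excess = (10163.5 − 9686.8) / 9686.8 = 476.7 / 9686.8 = 4.92% ≈ 4.9%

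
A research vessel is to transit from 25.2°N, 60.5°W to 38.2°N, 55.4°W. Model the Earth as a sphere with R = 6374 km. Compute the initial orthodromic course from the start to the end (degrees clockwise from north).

N = sin Δλ·cos φ₂ = +0.0699;  D = cos φ₁ sin φ₂ − sin φ₁ cos φ₂ cos Δλ = +0.2263
initial course = atan2(N, D) = 17.16°

17.2°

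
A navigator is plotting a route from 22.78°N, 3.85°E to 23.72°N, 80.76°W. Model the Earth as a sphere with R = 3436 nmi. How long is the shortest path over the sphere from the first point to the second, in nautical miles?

cos σ = sin φ₁ sin φ₂ + cos φ₁ cos φ₂ cos Δλ
      = sin(22.78°)sin(23.72°) + cos(22.78°)cos(23.72°)cos(-84.61°) = 0.2350
σ = 76.406° → d = Rσ = 3436·1.33353 = 4582 nmi

4582 nmi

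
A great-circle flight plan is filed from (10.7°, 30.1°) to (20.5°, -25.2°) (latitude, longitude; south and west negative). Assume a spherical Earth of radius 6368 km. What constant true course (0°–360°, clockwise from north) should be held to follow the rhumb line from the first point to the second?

Δψ = ln[tan(π/4+φ₂/2)/tan(π/4+φ₁/2)] = +0.1778
Δλ = -0.9652 rad (taken the short way round)
course = atan2(Δλ, Δψ) = 280.44°

280.4°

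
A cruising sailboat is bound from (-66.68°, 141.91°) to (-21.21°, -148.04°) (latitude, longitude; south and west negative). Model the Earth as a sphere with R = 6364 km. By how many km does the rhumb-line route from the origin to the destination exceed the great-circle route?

245 km

Great circle: cos σ = sin φ₁ sin φ₂ + cos φ₁ cos φ₂ cos Δλ,  σ = 1.0949 rad → d_gc = 6967.8 km
Rhumb line: Δψ = +1.1992, q = Δφ/Δψ = 0.6618, d_rh = R√(Δφ²+q²Δλ²) = 7212.5 km
Excess = 7212.5 − 6967.8 = 244.7 ≈ 245 km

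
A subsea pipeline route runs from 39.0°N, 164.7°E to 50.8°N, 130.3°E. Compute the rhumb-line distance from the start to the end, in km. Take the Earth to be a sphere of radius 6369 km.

Rhumb course C = atan2(Δλ, Δψ) with Δψ = ln[tan(π/4+φ₂/2)/tan(π/4+φ₁/2)] = +0.2923, Δλ = -0.6004 → C = 295.96°
d = R·|Δφ| / |cos C| = 6369·0.20595 / 0.43773 = 2997 km

2997 km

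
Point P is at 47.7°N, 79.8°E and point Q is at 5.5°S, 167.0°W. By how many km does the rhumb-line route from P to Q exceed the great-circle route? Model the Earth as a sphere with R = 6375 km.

Great circle: cos σ = sin φ₁ sin φ₂ + cos φ₁ cos φ₂ cos Δλ,  σ = 1.9122 rad → d_gc = 12190.2 km
Rhumb line: Δψ = -1.0458, q = Δφ/Δψ = 0.8878, d_rh = R√(Δφ²+q²Δλ²) = 12652.6 km
Excess = 12652.6 − 12190.2 = 462.4 ≈ 462 km

462 km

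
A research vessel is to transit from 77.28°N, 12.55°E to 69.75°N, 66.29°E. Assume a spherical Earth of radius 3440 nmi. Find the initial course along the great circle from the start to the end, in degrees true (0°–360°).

N = sin Δλ·cos φ₂ = +0.2791;  D = cos φ₁ sin φ₂ − sin φ₁ cos φ₂ cos Δλ = +0.0069
initial course = atan2(N, D) = 88.59°

88.6°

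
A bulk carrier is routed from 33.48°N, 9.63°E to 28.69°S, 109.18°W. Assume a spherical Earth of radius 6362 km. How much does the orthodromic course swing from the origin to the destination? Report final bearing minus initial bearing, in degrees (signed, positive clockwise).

-9.4°

Initial bearing θ₁ = atan2(sin Δλ cos φ₂, cos φ₁ sin φ₂ − sin φ₁ cos φ₂ cos Δλ) = 257.73°
Final bearing θ₂ = (initial bearing from the destination back to the start) + 180° = 248.29°
Δθ = θ₂ − θ₁ = -9.4°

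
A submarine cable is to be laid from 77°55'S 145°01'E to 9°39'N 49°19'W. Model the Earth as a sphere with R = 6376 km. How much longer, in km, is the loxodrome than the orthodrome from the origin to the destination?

2811 km

Great circle: cos σ = sin φ₁ sin φ₂ + cos φ₁ cos φ₂ cos Δλ,  σ = 1.9432 rad → d_gc = 12389.9 km
Rhumb line: Δψ = +2.4151, q = Δφ/Δψ = 0.6328, d_rh = R√(Δφ²+q²Δλ²) = 15201.0 km
Excess = 15201.0 − 12389.9 = 2811.1 ≈ 2811 km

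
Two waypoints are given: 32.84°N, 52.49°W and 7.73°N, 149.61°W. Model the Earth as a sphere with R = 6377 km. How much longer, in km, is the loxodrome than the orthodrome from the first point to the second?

207 km

Great circle: cos σ = sin φ₁ sin φ₂ + cos φ₁ cos φ₂ cos Δλ,  σ = 1.6011 rad → d_gc = 10209.9 km
Rhumb line: Δψ = -0.4721, q = Δφ/Δψ = 0.9284, d_rh = R√(Δφ²+q²Δλ²) = 10416.8 km
Excess = 10416.8 − 10209.9 = 206.9 ≈ 207 km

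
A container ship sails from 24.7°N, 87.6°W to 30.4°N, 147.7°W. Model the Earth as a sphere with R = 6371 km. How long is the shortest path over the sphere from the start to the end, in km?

5891 km

cos σ = sin φ₁ sin φ₂ + cos φ₁ cos φ₂ cos Δλ
      = sin(24.70°)sin(30.40°) + cos(24.70°)cos(30.40°)cos(-60.10°) = 0.6021
σ = 52.982° → d = Rσ = 6371·0.92470 = 5891 km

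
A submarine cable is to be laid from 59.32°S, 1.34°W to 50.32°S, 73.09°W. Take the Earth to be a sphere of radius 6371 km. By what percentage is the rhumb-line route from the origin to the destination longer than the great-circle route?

4.7%

Great circle: σ = 0.7014 rad → d_gc = Rσ = 4468.8 km
Rhumb: Δφ = +0.1571, Δλ = -1.2523, Δψ = +0.2741, q = Δφ/Δψ = 0.5732 → d_rh = R√(Δφ²+q²Δλ²) = 4681.0 km
Excess = (4681.0 − 4468.8) / 4468.8 = 212.2 / 4468.8 = 4.748% ≈ 4.7%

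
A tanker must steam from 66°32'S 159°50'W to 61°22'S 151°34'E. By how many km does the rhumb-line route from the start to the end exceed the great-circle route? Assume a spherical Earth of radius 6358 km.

Great circle: cos σ = sin φ₁ sin φ₂ + cos φ₁ cos φ₂ cos Δλ,  σ = 0.3728 rad → d_gc = 2370.3 km
Rhumb line: Δψ = +0.2060, q = Δφ/Δψ = 0.4378, d_rh = R√(Δφ²+q²Δλ²) = 2429.5 km
Excess = 2429.5 − 2370.3 = 59.2 ≈ 59 km

59 km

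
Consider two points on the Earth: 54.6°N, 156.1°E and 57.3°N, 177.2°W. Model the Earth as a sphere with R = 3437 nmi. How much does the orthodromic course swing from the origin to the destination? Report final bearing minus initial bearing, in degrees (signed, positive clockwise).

+22.3°

Initial bearing θ₁ = atan2(sin Δλ cos φ₂, cos φ₁ sin φ₂ − sin φ₁ cos φ₂ cos Δλ) = 68.82°
Final bearing θ₂ = (initial bearing from the destination back to the start) + 180° = 91.07°
Δθ = θ₂ − θ₁ = +22.3°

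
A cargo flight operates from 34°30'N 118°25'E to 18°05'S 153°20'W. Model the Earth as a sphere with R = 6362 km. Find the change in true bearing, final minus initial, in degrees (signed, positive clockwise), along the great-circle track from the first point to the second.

At departure: θ₁ = atan2(sin Δλ cos φ₂, cos φ₁ sin φ₂ − sin φ₁ cos φ₂ cos Δλ) = 105.99°
At arrival: θ₂ = atan2(sin Δλ cos φ₁, −cos φ₂ sin φ₁ + sin φ₂ cos φ₁ cos Δλ) = 123.55°
Δθ = θ₂ − θ₁ = +17.6°

+17.6°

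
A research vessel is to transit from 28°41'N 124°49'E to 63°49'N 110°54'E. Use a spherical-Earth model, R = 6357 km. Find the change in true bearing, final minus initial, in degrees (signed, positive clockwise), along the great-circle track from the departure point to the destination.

-10.6°

Initial bearing θ₁ = atan2(sin Δλ cos φ₂, cos φ₁ sin φ₂ − sin φ₁ cos φ₂ cos Δλ) = 349.66°
Final bearing θ₂ = (initial bearing from the destination back to the start) + 180° = 339.09°
Δθ = θ₂ − θ₁ = -10.6°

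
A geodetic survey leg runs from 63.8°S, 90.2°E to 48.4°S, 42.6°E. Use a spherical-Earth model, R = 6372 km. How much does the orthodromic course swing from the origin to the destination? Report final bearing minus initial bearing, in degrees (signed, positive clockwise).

Initial bearing θ₁ = atan2(sin Δλ cos φ₂, cos φ₁ sin φ₂ − sin φ₁ cos φ₂ cos Δλ) = 278.30°
Final bearing θ₂ = (initial bearing from the destination back to the start) + 180° = 318.85°
Δθ = θ₂ − θ₁ = +40.5°

+40.5°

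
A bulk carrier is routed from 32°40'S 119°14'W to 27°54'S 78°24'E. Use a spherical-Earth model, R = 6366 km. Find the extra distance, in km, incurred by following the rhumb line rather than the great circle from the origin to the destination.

Great circle: cos σ = sin φ₁ sin φ₂ + cos φ₁ cos φ₂ cos Δλ,  σ = 2.0448 rad → d_gc = 13017.2 km
Rhumb line: Δψ = +0.0964, q = Δφ/Δψ = 0.8631, d_rh = R√(Δφ²+q²Δλ²) = 15579.9 km
Excess = 15579.9 − 13017.2 = 2562.7 ≈ 2563 km

2563 km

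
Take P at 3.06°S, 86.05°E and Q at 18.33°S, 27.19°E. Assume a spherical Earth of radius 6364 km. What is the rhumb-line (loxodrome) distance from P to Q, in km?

Rhumb course C = atan2(Δλ, Δψ) with Δψ = ln[tan(π/4+φ₂/2)/tan(π/4+φ₁/2)] = -0.2721, Δλ = -1.0273 → C = 255.17°
d = R·|Δφ| / |cos C| = 6364·0.26651 / 0.25603 = 6625 km

6625 km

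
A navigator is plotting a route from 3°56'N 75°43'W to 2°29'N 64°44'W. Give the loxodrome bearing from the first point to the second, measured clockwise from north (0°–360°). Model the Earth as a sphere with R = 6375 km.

Meridional parts: M(φ₁)=+0.0687, M(φ₂)=+0.0434 → ΔM = -0.0253;  Δλ = +0.1917 rad
tan C = Δλ / ΔM = -7.5626 → C = 97.53°

97.5°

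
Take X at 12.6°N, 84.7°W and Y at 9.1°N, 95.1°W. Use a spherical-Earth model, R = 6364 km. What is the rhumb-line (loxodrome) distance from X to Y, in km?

Δψ = ln[tan(π/4+φ₂/2)/tan(π/4+φ₁/2)] = -0.0622;  Δφ = -0.0611 rad,  Δλ = -0.1815 rad
q = Δφ/Δψ = 0.9820
d = R·√(Δφ² + q²Δλ²) = 6364·0.18842 = 1199 km

1199 km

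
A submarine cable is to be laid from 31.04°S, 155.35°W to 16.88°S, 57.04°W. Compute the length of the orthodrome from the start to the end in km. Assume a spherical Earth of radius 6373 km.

9812 km

Haversine: a = sin²(Δφ/2)+cos φ₁ cos φ₂ sin²(Δλ/2) = 0.48439;  σ = 2·atan2(√a,√(1−a))
σ = 88.211° → d = Rσ = 6373·1.53956 = 9812 km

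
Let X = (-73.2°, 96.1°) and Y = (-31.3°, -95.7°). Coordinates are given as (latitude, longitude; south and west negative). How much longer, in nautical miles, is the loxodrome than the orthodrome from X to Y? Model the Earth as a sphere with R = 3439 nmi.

1554 nmi

Great circle: cos σ = sin φ₁ sin φ₂ + cos φ₁ cos φ₂ cos Δλ,  σ = 1.3123 rad → d_gc = 4513.1 nmi
Rhumb line: Δψ = +1.3371, q = Δφ/Δψ = 0.5469, d_rh = R√(Δφ²+q²Δλ²) = 6067.3 nmi
Excess = 6067.3 − 4513.1 = 1554.2 ≈ 1554 nmi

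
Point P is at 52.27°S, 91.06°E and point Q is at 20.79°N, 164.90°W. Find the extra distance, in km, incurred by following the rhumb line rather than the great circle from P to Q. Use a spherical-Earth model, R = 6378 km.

Great circle: cos σ = sin φ₁ sin φ₂ + cos φ₁ cos φ₂ cos Δλ,  σ = 2.0037 rad → d_gc = 12779.7 km
Rhumb line: Δψ = +1.4449, q = Δφ/Δψ = 0.8825, d_rh = R√(Δφ²+q²Δλ²) = 13061.5 km
Excess = 13061.5 − 12779.7 = 281.8 ≈ 282 km

282 km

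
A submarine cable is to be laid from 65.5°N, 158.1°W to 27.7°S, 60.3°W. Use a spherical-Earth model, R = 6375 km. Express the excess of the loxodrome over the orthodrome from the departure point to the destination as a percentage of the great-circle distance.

3.0%

Great circle: σ = 2.0633 rad → d_gc = Rσ = 13153.4 km
Rhumb: Δφ = -1.6266, Δλ = +1.7069, Δψ = -2.0308, q = Δφ/Δψ = 0.8010 → d_rh = R√(Δφ²+q²Δλ²) = 13546.5 km
Excess = (13546.5 − 13153.4) / 13153.4 = 393.1 / 13153.4 = 2.99% ≈ 3.0%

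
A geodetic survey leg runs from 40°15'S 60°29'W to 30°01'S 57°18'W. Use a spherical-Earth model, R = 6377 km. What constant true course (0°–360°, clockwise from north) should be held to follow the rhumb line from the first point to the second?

Δψ = ln[tan(π/4+φ₂/2)/tan(π/4+φ₁/2)] = +0.2190
Δλ = +0.0556 rad (taken the short way round)
course = atan2(Δλ, Δψ) = 14.24°

14.2°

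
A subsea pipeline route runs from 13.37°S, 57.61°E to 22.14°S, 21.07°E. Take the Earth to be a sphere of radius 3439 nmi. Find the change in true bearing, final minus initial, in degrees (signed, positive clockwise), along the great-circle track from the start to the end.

+11.5°

At departure: θ₁ = atan2(sin Δλ cos φ₂, cos φ₁ sin φ₂ − sin φ₁ cos φ₂ cos Δλ) = 250.57°
At arrival: θ₂ = atan2(sin Δλ cos φ₁, −cos φ₂ sin φ₁ + sin φ₂ cos φ₁ cos Δλ) = 262.10°
Δθ = θ₂ − θ₁ = +11.5°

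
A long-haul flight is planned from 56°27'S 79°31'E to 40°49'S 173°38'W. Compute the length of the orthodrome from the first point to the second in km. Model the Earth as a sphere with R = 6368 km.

7218 km

Haversine: a = sin²(Δφ/2)+cos φ₁ cos φ₂ sin²(Δλ/2) = 0.28825;  σ = 2·atan2(√a,√(1−a))
σ = 64.944° → d = Rσ = 6368·1.13348 = 7218 km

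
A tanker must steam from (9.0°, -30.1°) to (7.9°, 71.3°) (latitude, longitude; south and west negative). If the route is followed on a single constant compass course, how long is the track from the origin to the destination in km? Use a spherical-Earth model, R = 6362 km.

Δψ = ln[tan(π/4+φ₂/2)/tan(π/4+φ₁/2)] = -0.0194;  Δφ = -0.0192 rad,  Δλ = +1.7698 rad
q = Δφ/Δψ = 0.9891
d = R·√(Δφ² + q²Δλ²) = 6362·1.75063 = 11138 km

11138 km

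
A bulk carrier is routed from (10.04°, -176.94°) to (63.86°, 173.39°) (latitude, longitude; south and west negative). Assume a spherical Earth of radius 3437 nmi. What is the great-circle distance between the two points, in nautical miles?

cos σ = sin φ₁ sin φ₂ + cos φ₁ cos φ₂ cos Δλ
      = sin(10.04°)sin(63.86°) + cos(10.04°)cos(63.86°)cos(-9.67°) = 0.5842
σ = 54.256° → d = Rσ = 3437·0.94695 = 3255 nmi

3255 nmi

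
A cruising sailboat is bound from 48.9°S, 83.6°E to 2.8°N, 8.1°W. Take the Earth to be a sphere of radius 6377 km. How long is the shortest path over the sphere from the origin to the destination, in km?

10376 km

cos σ = sin φ₁ sin φ₂ + cos φ₁ cos φ₂ cos Δλ
      = sin(-48.90°)sin(2.80°) + cos(-48.90°)cos(2.80°)cos(-91.70°) = -0.0563
σ = 93.227° → d = Rσ = 6377·1.62712 = 10376 km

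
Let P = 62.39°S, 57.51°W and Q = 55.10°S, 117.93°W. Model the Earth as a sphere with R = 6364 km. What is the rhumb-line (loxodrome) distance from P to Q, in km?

Rhumb course C = atan2(Δλ, Δψ) with Δψ = ln[tan(π/4+φ₂/2)/tan(π/4+φ₁/2)] = +0.2463, Δλ = -1.0545 → C = 283.15°
d = R·|Δφ| / |cos C| = 6364·0.12723 / 0.22744 = 3560 km

3560 km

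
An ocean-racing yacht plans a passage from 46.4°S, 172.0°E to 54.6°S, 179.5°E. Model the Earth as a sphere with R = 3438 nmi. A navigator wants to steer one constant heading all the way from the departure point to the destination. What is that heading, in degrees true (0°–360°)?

149.9°

Δψ = ln[tan(π/4+φ₂/2)/tan(π/4+φ₁/2)] = -0.2258
Δλ = +0.1309 rad (taken the short way round)
course = atan2(Δλ, Δψ) = 149.89°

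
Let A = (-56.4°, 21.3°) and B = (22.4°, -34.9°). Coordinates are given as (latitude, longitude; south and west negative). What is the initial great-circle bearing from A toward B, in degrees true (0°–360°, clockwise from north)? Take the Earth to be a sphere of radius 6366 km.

N = sin Δλ·cos φ₂ = -0.7683;  D = cos φ₁ sin φ₂ − sin φ₁ cos φ₂ cos Δλ = +0.6393
initial course = atan2(N, D) = 309.76°

309.8°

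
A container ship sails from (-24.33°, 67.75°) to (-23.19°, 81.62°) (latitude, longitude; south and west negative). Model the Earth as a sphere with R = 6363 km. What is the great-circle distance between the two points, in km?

1415 km

cos σ = sin φ₁ sin φ₂ + cos φ₁ cos φ₂ cos Δλ
      = sin(-24.33°)sin(-23.19°) + cos(-24.33°)cos(-23.19°)cos(13.87°) = 0.9754
σ = 12.740° → d = Rσ = 6363·0.22236 = 1415 km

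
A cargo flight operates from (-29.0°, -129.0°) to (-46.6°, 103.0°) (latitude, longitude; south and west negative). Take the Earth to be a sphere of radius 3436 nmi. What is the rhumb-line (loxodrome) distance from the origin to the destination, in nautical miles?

6104 nmi

Δψ = ln[tan(π/4+φ₂/2)/tan(π/4+φ₁/2)] = -0.3922;  Δφ = -0.3072 rad,  Δλ = -2.2340 rad
q = Δφ/Δψ = 0.7833
d = R·√(Δφ² + q²Δλ²) = 3436·1.77657 = 6104 nmi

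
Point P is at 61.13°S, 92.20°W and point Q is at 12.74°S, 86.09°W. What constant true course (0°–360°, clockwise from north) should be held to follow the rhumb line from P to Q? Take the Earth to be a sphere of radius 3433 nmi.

Meridional parts: M(φ₁)=-1.3571, M(φ₂)=-0.2242 → ΔM = +1.1329;  Δλ = +0.1066 rad
tan C = Δλ / ΔM = +0.0941 → C = 5.38°

5.4°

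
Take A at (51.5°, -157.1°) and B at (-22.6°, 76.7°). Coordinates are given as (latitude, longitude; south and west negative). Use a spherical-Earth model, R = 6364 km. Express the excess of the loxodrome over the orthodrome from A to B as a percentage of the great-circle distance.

Great circle: σ = 2.2655 rad → d_gc = Rσ = 14417.8 km
Rhumb: Δφ = -1.2933, Δλ = -2.2026, Δψ = -1.4572, q = Δφ/Δψ = 0.8875 → d_rh = R√(Δφ²+q²Δλ²) = 14917.1 km
Excess = (14917.1 − 14417.8) / 14417.8 = 499.3 / 14417.8 = 3.46% ≈ 3.5%

3.5%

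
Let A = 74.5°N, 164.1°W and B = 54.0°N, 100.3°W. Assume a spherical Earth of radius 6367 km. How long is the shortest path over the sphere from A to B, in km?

Haversine: a = sin²(Δφ/2)+cos φ₁ cos φ₂ sin²(Δλ/2) = 0.07553;  σ = 2·atan2(√a,√(1−a))
σ = 31.903° → d = Rσ = 6367·0.55681 = 3545 km

3545 km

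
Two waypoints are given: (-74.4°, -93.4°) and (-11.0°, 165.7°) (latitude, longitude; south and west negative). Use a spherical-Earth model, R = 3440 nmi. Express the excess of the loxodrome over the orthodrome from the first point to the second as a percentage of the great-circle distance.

7.9%

Great circle: σ = 1.4365 rad → d_gc = Rσ = 4941.7 nmi
Rhumb: Δφ = +1.1065, Δλ = -1.7610, Δψ = +1.7947, q = Δφ/Δψ = 0.6166 → d_rh = R√(Δφ²+q²Δλ²) = 5332.9 nmi
Excess = (5332.9 − 4941.7) / 4941.7 = 391.2 / 4941.7 = 7.92% ≈ 7.9%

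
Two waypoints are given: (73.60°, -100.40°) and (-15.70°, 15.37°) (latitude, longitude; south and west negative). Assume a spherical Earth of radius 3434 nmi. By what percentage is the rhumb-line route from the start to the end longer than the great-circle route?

7.7%

Great circle: σ = 1.9582 rad → d_gc = Rσ = 6724.4 nmi
Rhumb: Δφ = -1.5586, Δλ = +2.0206, Δψ = -2.2147, q = Δφ/Δψ = 0.7037 → d_rh = R√(Δφ²+q²Δλ²) = 7244.9 nmi
Excess = (7244.9 − 6724.4) / 6724.4 = 520.5 / 6724.4 = 7.74% ≈ 7.7%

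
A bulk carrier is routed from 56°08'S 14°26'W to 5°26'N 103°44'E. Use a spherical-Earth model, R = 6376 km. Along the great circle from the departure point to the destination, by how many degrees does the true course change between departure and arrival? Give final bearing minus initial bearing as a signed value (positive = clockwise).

-79.5°

Initial bearing θ₁ = atan2(sin Δλ cos φ₂, cos φ₁ sin φ₂ − sin φ₁ cos φ₂ cos Δλ) = 111.03°
Final bearing θ₂ = (initial bearing from the destination back to the start) + 180° = 31.50°
Δθ = θ₂ − θ₁ = -79.5°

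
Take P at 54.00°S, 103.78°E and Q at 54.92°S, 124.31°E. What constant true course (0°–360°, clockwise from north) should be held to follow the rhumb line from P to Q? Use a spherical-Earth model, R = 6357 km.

Meridional parts: M(φ₁)=-1.1242, M(φ₂)=-1.1518 → ΔM = -0.0276;  Δλ = +0.3583 rad
tan C = Δλ / ΔM = -12.9705 → C = 94.41°

94.4°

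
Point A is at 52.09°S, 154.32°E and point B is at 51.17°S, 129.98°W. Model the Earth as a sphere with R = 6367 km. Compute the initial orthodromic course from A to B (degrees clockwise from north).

θ = atan2( sin Δλ·cos φ₂ ,  cos φ₁ sin φ₂ − sin φ₁ cos φ₂ cos Δλ )
  = atan2(+0.6076, -0.3565) = 120.40°

120.4°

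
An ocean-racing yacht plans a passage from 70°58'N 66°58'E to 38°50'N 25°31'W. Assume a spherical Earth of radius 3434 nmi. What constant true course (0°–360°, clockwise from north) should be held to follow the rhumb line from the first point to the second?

Δψ = ln[tan(π/4+φ₂/2)/tan(π/4+φ₁/2)] = -1.0494
Δλ = -1.6141 rad (taken the short way round)
course = atan2(Δλ, Δψ) = 236.97°

237.0°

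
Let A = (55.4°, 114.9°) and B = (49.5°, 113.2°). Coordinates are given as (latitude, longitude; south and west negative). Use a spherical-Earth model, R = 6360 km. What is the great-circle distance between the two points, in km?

cos σ = sin φ₁ sin φ₂ + cos φ₁ cos φ₂ cos Δλ
      = sin(55.40°)sin(49.50°) + cos(55.40°)cos(49.50°)cos(-1.70°) = 0.9945
σ = 5.990° → d = Rσ = 6360·0.10454 = 665 km

665 km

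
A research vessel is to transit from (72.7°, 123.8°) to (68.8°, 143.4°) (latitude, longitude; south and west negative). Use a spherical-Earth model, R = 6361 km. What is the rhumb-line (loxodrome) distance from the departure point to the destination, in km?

Rhumb course C = atan2(Δλ, Δψ) with Δψ = ln[tan(π/4+φ₂/2)/tan(π/4+φ₁/2)] = -0.2072, Δλ = +0.3421 → C = 121.20°
d = R·|Δφ| / |cos C| = 6361·0.06807 / 0.51800 = 836 km

836 km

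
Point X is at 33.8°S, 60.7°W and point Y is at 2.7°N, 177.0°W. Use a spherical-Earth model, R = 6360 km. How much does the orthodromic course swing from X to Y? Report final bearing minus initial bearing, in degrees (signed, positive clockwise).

+48.9°

Initial bearing θ₁ = atan2(sin Δλ cos φ₂, cos φ₁ sin φ₂ − sin φ₁ cos φ₂ cos Δλ) = 256.98°
Final bearing θ₂ = (initial bearing from the destination back to the start) + 180° = 305.85°
Δθ = θ₂ − θ₁ = +48.9°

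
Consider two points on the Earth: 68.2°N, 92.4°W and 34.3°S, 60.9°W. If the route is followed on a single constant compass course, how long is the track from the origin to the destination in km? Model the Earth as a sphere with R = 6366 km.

11713 km

Rhumb course C = atan2(Δλ, Δψ) with Δψ = ln[tan(π/4+φ₂/2)/tan(π/4+φ₁/2)] = -2.2853, Δλ = +0.5498 → C = 166.47°
d = R·|Δφ| / |cos C| = 6366·1.78896 / 0.97226 = 11713 km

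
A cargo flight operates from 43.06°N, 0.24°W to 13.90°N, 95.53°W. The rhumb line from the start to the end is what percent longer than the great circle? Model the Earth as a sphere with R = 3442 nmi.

3.5%

Great circle: σ = 1.4720 rad → d_gc = Rσ = 5066.6 nmi
Rhumb: Δφ = -0.5089, Δλ = -1.6631, Δψ = -0.5893, q = Δφ/Δψ = 0.8637 → d_rh = R√(Δφ²+q²Δλ²) = 5245.4 nmi
Excess = (5245.4 − 5066.6) / 5066.6 = 178.8 / 5066.6 = 3.53% ≈ 3.5%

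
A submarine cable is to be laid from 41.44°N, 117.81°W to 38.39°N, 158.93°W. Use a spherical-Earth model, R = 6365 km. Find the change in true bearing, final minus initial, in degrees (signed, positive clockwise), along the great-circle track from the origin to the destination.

Initial bearing θ₁ = atan2(sin Δλ cos φ₂, cos φ₁ sin φ₂ − sin φ₁ cos φ₂ cos Δλ) = 278.25°
Final bearing θ₂ = (initial bearing from the destination back to the start) + 180° = 251.18°
Δθ = θ₂ − θ₁ = -27.1°

-27.1°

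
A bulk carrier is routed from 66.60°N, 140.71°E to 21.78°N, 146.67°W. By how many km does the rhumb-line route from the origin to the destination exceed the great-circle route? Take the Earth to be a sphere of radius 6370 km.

269 km

Great circle: cos σ = sin φ₁ sin φ₂ + cos φ₁ cos φ₂ cos Δλ,  σ = 1.1033 rad → d_gc = 7027.8 km
Rhumb line: Δψ = -1.1850, q = Δφ/Δψ = 0.6601, d_rh = R√(Δφ²+q²Δλ²) = 7296.4 km
Excess = 7296.4 − 7027.8 = 268.6 ≈ 269 km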